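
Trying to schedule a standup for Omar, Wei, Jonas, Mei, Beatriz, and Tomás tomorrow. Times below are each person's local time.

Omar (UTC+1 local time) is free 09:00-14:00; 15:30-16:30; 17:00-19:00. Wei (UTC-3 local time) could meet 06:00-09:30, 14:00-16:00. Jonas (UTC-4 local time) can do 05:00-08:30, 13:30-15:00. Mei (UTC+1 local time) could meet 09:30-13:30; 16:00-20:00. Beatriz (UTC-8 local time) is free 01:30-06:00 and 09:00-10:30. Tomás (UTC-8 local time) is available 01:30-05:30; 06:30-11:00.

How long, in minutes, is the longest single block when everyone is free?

180

Omar in UTC: 08:00-13:00, 14:30-15:30, 16:00-18:00 (subtract 1h to convert from UTC+1).
Wei in UTC: 09:00-12:30, 17:00-19:00 (add 3h to convert from UTC-3).
Jonas in UTC: 09:00-12:30, 17:30-19:00 (add 4h to convert from UTC-4).
Mei in UTC: 08:30-12:30, 15:00-19:00 (subtract 1h to convert from UTC+1).
Beatriz in UTC: 09:30-14:00, 17:00-18:30 (add 8h to convert from UTC-8).
Tomás in UTC: 09:30-13:30, 14:30-19:00 (add 8h to convert from UTC-8).
Omar ∩ Wei: 09:00-12:30, 17:00-18:00.
Omar ∩ Wei ∩ Jonas: 09:00-12:30, 17:30-18:00.
Omar ∩ Wei ∩ Jonas ∩ Mei: 09:00-12:30, 17:30-18:00.
Omar ∩ Wei ∩ Jonas ∩ Mei ∩ Beatriz: 09:30-12:30, 17:30-18:00.
Omar ∩ Wei ∩ Jonas ∩ Mei ∩ Beatriz ∩ Tomás: 09:30-12:30, 17:30-18:00.
The longest is 09:30-12:30 at 180 minutes.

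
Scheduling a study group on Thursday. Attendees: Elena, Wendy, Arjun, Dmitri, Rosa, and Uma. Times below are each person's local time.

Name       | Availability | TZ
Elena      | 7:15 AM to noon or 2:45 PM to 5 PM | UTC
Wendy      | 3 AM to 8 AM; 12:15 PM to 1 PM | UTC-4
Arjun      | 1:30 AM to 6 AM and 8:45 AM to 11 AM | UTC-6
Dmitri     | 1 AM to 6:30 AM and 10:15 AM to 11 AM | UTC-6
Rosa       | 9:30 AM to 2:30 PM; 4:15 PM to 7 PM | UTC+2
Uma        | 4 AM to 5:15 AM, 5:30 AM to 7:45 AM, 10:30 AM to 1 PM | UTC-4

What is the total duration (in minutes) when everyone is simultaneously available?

255

Elena in UTC: 07:15-12:00, 14:45-17:00.
Wendy in UTC: 07:00-12:00, 16:15-17:00 (add 4h to convert from UTC-4).
Arjun in UTC: 07:30-12:00, 14:45-17:00 (add 6h to convert from UTC-6).
Dmitri in UTC: 07:00-12:30, 16:15-17:00 (add 6h to convert from UTC-6).
Rosa in UTC: 07:30-12:30, 14:15-17:00 (subtract 2h to convert from UTC+2).
Uma in UTC: 08:00-09:15, 09:30-11:45, 14:30-17:00 (add 4h to convert from UTC-4).
Elena ∩ Wendy: 07:15-12:00, 16:15-17:00.
Elena ∩ Wendy ∩ Arjun: 07:30-12:00, 16:15-17:00.
Elena ∩ Wendy ∩ Arjun ∩ Dmitri: 07:30-12:00, 16:15-17:00.
Elena ∩ Wendy ∩ Arjun ∩ Dmitri ∩ Rosa: 07:30-12:00, 16:15-17:00.
Elena ∩ Wendy ∩ Arjun ∩ Dmitri ∩ Rosa ∩ Uma: 08:00-09:15, 09:30-11:45, 16:15-17:00.
Summing the common windows: 75 + 135 + 45 = 255 minutes.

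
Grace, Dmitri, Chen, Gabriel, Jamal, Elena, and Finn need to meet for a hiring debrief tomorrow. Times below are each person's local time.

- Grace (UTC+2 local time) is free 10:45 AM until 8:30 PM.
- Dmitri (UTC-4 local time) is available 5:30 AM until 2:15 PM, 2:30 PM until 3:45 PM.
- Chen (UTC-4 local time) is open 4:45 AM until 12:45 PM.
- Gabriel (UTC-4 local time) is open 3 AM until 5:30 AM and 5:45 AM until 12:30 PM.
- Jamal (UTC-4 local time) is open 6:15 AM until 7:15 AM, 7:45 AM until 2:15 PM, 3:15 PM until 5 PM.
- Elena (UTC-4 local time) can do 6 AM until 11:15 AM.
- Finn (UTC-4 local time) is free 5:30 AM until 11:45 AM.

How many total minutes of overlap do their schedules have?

270

Grace in UTC: 08:45-18:30 (subtract 2h to convert from UTC+2).
Dmitri in UTC: 09:30-18:15, 18:30-19:45 (add 4h to convert from UTC-4).
Chen in UTC: 08:45-16:45 (add 4h to convert from UTC-4).
Gabriel in UTC: 07:00-09:30, 09:45-16:30 (add 4h to convert from UTC-4).
Jamal in UTC: 10:15-11:15, 11:45-18:15, 19:15-21:00 (add 4h to convert from UTC-4).
Elena in UTC: 10:00-15:15 (add 4h to convert from UTC-4).
Finn in UTC: 09:30-15:45 (add 4h to convert from UTC-4).
Grace ∩ Dmitri: 09:30-18:15.
Grace ∩ Dmitri ∩ Chen: 09:30-16:45.
Grace ∩ Dmitri ∩ Chen ∩ Gabriel: 09:45-16:30.
Grace ∩ Dmitri ∩ Chen ∩ Gabriel ∩ Jamal: 10:15-11:15, 11:45-16:30.
Grace ∩ Dmitri ∩ Chen ∩ Gabriel ∩ Jamal ∩ Elena: 10:15-11:15, 11:45-15:15.
Grace ∩ Dmitri ∩ Chen ∩ Gabriel ∩ Jamal ∩ Elena ∩ Finn: 10:15-11:15, 11:45-15:15.
Summing the common windows: 60 + 210 = 270 minutes.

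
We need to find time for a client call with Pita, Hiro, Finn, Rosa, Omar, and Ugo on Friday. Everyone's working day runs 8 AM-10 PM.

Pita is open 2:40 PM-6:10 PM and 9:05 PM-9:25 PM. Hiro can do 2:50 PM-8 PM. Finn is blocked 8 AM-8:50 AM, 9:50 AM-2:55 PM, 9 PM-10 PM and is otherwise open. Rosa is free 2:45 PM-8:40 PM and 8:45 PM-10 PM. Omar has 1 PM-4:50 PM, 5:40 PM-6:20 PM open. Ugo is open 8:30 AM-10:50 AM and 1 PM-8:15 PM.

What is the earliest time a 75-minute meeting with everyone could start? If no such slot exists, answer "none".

Pita free: 14:40-18:10, 21:05-21:25.
Hiro free: 14:50-20:00.
Finn free: 08:50-09:50, 14:55-21:00 (invert busy blocks within the working day).
Rosa free: 14:45-20:40, 20:45-22:00.
Omar free: 13:00-16:50, 17:40-18:20.
Ugo free: 08:30-10:50, 13:00-20:15.
Pita ∩ Hiro: 14:50-18:10.
Pita ∩ Hiro ∩ Finn: 14:55-18:10.
Pita ∩ Hiro ∩ Finn ∩ Rosa: 14:55-18:10.
Pita ∩ Hiro ∩ Finn ∩ Rosa ∩ Omar: 14:55-16:50, 17:40-18:10.
Pita ∩ Hiro ∩ Finn ∩ Rosa ∩ Omar ∩ Ugo: 14:55-16:50, 17:40-18:10.
The first common window of at least 75 minutes is 14:55-16:50, so the earliest start is 14:55.

14:55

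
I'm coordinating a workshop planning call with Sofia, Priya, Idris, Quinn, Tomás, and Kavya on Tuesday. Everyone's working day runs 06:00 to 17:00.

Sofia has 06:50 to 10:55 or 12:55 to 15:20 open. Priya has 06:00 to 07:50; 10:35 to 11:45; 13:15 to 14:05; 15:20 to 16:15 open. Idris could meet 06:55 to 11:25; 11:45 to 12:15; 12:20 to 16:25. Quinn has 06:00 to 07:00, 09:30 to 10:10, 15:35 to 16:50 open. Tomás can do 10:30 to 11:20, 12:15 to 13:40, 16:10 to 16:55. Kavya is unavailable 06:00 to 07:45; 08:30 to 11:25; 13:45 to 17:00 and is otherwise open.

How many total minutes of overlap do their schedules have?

Sofia free: 06:50-10:55, 12:55-15:20.
Priya free: 06:00-07:50, 10:35-11:45, 13:15-14:05, 15:20-16:15.
Idris free: 06:55-11:25, 11:45-12:15, 12:20-16:25.
Quinn free: 06:00-07:00, 09:30-10:10, 15:35-16:50.
Tomás free: 10:30-11:20, 12:15-13:40, 16:10-16:55.
Kavya free: 07:45-08:30, 11:25-13:45 (invert busy blocks within the working day).
Sofia ∩ Priya: 06:50-07:50, 10:35-10:55, 13:15-14:05.
Sofia ∩ Priya ∩ Idris: 06:55-07:50, 10:35-10:55, 13:15-14:05.
Sofia ∩ Priya ∩ Idris ∩ Quinn: 06:55-07:00.
Sofia ∩ Priya ∩ Idris ∩ Quinn ∩ Tomás: ∅.
Sofia ∩ Priya ∩ Idris ∩ Quinn ∩ Tomás ∩ Kavya: ∅.
There is no time when everyone is free.
There is no common window, so the total is 0 minutes.

0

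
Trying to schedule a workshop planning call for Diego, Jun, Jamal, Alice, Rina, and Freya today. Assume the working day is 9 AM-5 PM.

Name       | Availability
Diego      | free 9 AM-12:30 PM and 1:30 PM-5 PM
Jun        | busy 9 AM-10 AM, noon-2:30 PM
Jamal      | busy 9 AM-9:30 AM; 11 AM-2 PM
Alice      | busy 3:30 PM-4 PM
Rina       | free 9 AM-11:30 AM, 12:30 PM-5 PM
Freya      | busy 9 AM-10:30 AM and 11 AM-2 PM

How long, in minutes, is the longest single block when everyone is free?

Diego free: 09:00-12:30, 13:30-17:00.
Jun free: 10:00-12:00, 14:30-17:00 (invert busy blocks within the working day).
Jamal free: 09:30-11:00, 14:00-17:00 (invert busy blocks within the working day).
Alice free: 09:00-15:30, 16:00-17:00 (invert busy blocks within the working day).
Rina free: 09:00-11:30, 12:30-17:00.
Freya free: 10:30-11:00, 14:00-17:00 (invert busy blocks within the working day).
Diego ∩ Jun: 10:00-12:00, 14:30-17:00.
Diego ∩ Jun ∩ Jamal: 10:00-11:00, 14:30-17:00.
Diego ∩ Jun ∩ Jamal ∩ Alice: 10:00-11:00, 14:30-15:30, 16:00-17:00.
Diego ∩ Jun ∩ Jamal ∩ Alice ∩ Rina: 10:00-11:00, 14:30-15:30, 16:00-17:00.
Diego ∩ Jun ∩ Jamal ∩ Alice ∩ Rina ∩ Freya: 10:30-11:00, 14:30-15:30, 16:00-17:00.
Those are the intersection windows.
The longest is 14:30-15:30 at 60 minutes.

60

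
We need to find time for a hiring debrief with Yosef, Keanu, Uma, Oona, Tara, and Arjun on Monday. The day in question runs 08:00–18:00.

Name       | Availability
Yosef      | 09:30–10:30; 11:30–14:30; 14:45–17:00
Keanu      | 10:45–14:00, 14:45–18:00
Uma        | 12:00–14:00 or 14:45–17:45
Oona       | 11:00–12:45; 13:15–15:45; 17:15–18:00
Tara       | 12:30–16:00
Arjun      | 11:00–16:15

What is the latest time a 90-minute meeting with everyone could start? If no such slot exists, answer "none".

none

Yosef ∩ Keanu: 11:30-14:00, 14:45-17:00.
Yosef ∩ Keanu ∩ Uma: 12:00-14:00, 14:45-17:00.
Yosef ∩ Keanu ∩ Uma ∩ Oona: 12:00-12:45, 13:15-14:00, 14:45-15:45.
Yosef ∩ Keanu ∩ Uma ∩ Oona ∩ Tara: 12:30-12:45, 13:15-14:00, 14:45-15:45.
Yosef ∩ Keanu ∩ Uma ∩ Oona ∩ Tara ∩ Arjun: 12:30-12:45, 13:15-14:00, 14:45-15:45.
No common window is at least 90 minutes long.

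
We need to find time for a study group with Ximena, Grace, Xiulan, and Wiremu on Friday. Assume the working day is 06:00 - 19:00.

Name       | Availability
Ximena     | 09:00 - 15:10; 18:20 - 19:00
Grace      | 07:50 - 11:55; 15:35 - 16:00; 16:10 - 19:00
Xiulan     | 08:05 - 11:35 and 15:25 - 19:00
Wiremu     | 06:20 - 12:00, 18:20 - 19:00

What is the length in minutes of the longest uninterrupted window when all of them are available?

155

Ximena ∩ Grace: 09:00-11:55, 18:20-19:00.
Ximena ∩ Grace ∩ Xiulan: 09:00-11:35, 18:20-19:00.
Ximena ∩ Grace ∩ Xiulan ∩ Wiremu: 09:00-11:35, 18:20-19:00.
The longest is 09:00-11:35 at 155 minutes.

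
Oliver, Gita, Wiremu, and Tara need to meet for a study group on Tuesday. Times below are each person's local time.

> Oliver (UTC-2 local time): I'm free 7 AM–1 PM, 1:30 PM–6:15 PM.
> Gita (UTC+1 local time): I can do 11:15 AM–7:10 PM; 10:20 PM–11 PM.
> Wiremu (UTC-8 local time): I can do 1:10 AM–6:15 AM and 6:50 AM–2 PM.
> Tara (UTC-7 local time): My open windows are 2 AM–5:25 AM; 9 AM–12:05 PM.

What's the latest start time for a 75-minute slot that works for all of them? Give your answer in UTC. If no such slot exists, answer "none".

16:55

Oliver in UTC: 09:00-15:00, 15:30-20:15 (add 2h to convert from UTC-2).
Gita in UTC: 10:15-18:10, 21:20-22:00 (subtract 1h to convert from UTC+1).
Wiremu in UTC: 09:10-14:15, 14:50-22:00 (add 8h to convert from UTC-8).
Tara in UTC: 09:00-12:25, 16:00-19:05 (add 7h to convert from UTC-7).
Oliver ∩ Gita: 10:15-15:00, 15:30-18:10.
Oliver ∩ Gita ∩ Wiremu: 10:15-14:15, 14:50-15:00, 15:30-18:10.
Oliver ∩ Gita ∩ Wiremu ∩ Tara: 10:15-12:25, 16:00-18:10.
The last common window of at least 75 minutes is 16:00-18:10; a 75-minute meeting can start as late as 16:55 and still end by 18:10.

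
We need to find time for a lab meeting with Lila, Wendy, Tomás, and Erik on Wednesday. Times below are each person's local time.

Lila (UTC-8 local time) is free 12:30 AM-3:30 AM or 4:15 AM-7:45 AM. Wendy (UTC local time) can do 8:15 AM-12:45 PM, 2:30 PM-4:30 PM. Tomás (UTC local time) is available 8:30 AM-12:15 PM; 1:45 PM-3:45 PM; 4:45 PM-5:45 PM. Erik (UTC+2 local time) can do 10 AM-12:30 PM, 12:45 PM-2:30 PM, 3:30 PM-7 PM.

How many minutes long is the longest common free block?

120

Lila in UTC: 08:30-11:30, 12:15-15:45 (add 8h to convert from UTC-8).
Wendy in UTC: 08:15-12:45, 14:30-16:30.
Tomás in UTC: 08:30-12:15, 13:45-15:45, 16:45-17:45.
Erik in UTC: 08:00-10:30, 10:45-12:30, 13:30-17:00 (subtract 2h to convert from UTC+2).
Lila ∩ Wendy: 08:30-11:30, 12:15-12:45, 14:30-15:45.
Lila ∩ Wendy ∩ Tomás: 08:30-11:30, 14:30-15:45.
Lila ∩ Wendy ∩ Tomás ∩ Erik: 08:30-10:30, 10:45-11:30, 14:30-15:45.
Those are the intersection windows.
The longest is 08:30-10:30 at 120 minutes.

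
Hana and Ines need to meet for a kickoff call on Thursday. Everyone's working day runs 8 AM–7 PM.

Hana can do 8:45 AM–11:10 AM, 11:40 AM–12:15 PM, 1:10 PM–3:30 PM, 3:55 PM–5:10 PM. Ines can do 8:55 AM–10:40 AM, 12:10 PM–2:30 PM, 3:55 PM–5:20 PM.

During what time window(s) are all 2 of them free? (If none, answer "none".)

08:55-10:40, 12:10-12:15, 13:10-14:30, 15:55-17:10

Hana ∩ Ines: 08:55-10:40, 12:10-12:15, 13:10-14:30, 15:55-17:10.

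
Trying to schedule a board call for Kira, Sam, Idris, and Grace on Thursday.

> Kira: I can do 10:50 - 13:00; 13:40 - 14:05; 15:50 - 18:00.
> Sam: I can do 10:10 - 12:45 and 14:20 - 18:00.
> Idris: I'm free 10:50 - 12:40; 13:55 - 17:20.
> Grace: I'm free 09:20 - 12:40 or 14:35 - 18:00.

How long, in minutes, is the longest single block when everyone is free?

110

Kira ∩ Sam: 10:50-12:45, 15:50-18:00.
Kira ∩ Sam ∩ Idris: 10:50-12:40, 15:50-17:20.
Kira ∩ Sam ∩ Idris ∩ Grace: 10:50-12:40, 15:50-17:20.
So the common availability across everyone is 10:50-12:40, 15:50-17:20.
The longest is 10:50-12:40 at 110 minutes.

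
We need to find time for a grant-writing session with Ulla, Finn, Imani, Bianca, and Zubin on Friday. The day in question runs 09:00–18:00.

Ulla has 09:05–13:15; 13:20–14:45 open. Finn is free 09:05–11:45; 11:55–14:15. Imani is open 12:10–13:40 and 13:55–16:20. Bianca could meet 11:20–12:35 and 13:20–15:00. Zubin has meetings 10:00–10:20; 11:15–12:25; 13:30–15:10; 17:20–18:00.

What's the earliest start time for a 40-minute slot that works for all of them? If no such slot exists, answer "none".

none

Ulla free: 09:05-13:15, 13:20-14:45.
Finn free: 09:05-11:45, 11:55-14:15.
Imani free: 12:10-13:40, 13:55-16:20.
Bianca free: 11:20-12:35, 13:20-15:00.
Zubin free: 09:00-10:00, 10:20-11:15, 12:25-13:30, 15:10-17:20 (invert busy blocks within the working day).
Ulla ∩ Finn: 09:05-11:45, 11:55-13:15, 13:20-14:15.
Ulla ∩ Finn ∩ Imani: 12:10-13:15, 13:20-13:40, 13:55-14:15.
Ulla ∩ Finn ∩ Imani ∩ Bianca: 12:10-12:35, 13:20-13:40, 13:55-14:15.
Ulla ∩ Finn ∩ Imani ∩ Bianca ∩ Zubin: 12:25-12:35, 13:20-13:30.
No common window is at least 40 minutes long.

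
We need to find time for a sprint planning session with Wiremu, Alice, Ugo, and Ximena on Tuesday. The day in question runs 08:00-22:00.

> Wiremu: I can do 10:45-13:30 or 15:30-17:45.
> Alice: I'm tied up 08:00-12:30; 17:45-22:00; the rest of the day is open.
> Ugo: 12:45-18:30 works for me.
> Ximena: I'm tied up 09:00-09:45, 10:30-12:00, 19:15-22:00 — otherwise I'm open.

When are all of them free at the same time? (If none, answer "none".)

12:45-13:30, 15:30-17:45

Wiremu free: 10:45-13:30, 15:30-17:45.
Alice free: 12:30-17:45 (invert busy blocks within the working day).
Ugo free: 12:45-18:30.
Ximena free: 08:00-09:00, 09:45-10:30, 12:00-19:15 (invert busy blocks within the working day).
Wiremu ∩ Alice: 12:30-13:30, 15:30-17:45.
Wiremu ∩ Alice ∩ Ugo: 12:45-13:30, 15:30-17:45.
Wiremu ∩ Alice ∩ Ugo ∩ Ximena: 12:45-13:30, 15:30-17:45.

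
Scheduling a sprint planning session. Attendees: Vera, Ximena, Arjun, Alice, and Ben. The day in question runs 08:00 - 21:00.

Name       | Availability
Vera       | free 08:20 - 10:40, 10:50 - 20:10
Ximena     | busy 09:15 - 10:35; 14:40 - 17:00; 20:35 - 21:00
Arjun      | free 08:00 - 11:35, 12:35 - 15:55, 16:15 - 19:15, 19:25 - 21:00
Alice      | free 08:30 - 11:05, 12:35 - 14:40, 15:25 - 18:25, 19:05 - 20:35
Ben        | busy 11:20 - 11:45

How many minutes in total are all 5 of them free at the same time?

Vera free: 08:20-10:40, 10:50-20:10.
Ximena free: 08:00-09:15, 10:35-14:40, 17:00-20:35 (invert busy blocks within the working day).
Arjun free: 08:00-11:35, 12:35-15:55, 16:15-19:15, 19:25-21:00.
Alice free: 08:30-11:05, 12:35-14:40, 15:25-18:25, 19:05-20:35.
Ben free: 08:00-11:20, 11:45-21:00 (invert busy blocks within the working day).
Vera ∩ Ximena: 08:20-09:15, 10:35-10:40, 10:50-14:40, 17:00-20:10.
Vera ∩ Ximena ∩ Arjun: 08:20-09:15, 10:35-10:40, 10:50-11:35, 12:35-14:40, 17:00-19:15, 19:25-20:10.
Vera ∩ Ximena ∩ Arjun ∩ Alice: 08:30-09:15, 10:35-10:40, 10:50-11:05, 12:35-14:40, 17:00-18:25, 19:05-19:15, 19:25-20:10.
Vera ∩ Ximena ∩ Arjun ∩ Alice ∩ Ben: 08:30-09:15, 10:35-10:40, 10:50-11:05, 12:35-14:40, 17:00-18:25, 19:05-19:15, 19:25-20:10.
So the common availability across everyone is 08:30-09:15, 10:35-10:40, 10:50-11:05, 12:35-14:40, 17:00-18:25, 19:05-19:15, 19:25-20:10.
Summing the common windows: 45 + 5 + 15 + 125 + 85 + 10 + 45 = 330 minutes.

330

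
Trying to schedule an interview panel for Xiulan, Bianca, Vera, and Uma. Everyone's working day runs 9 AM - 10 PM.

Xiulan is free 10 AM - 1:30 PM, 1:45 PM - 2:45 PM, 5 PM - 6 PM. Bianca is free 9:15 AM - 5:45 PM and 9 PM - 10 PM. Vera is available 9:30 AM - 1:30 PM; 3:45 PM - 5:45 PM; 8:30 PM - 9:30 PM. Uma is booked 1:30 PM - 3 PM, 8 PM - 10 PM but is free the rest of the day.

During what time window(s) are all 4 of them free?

Xiulan free: 10:00-13:30, 13:45-14:45, 17:00-18:00.
Bianca free: 09:15-17:45, 21:00-22:00.
Vera free: 09:30-13:30, 15:45-17:45, 20:30-21:30.
Uma free: 09:00-13:30, 15:00-20:00 (invert busy blocks within the working day).
Xiulan ∩ Bianca: 10:00-13:30, 13:45-14:45, 17:00-17:45.
Xiulan ∩ Bianca ∩ Vera: 10:00-13:30, 17:00-17:45.
Xiulan ∩ Bianca ∩ Vera ∩ Uma: 10:00-13:30, 17:00-17:45.

10:00-13:30, 17:00-17:45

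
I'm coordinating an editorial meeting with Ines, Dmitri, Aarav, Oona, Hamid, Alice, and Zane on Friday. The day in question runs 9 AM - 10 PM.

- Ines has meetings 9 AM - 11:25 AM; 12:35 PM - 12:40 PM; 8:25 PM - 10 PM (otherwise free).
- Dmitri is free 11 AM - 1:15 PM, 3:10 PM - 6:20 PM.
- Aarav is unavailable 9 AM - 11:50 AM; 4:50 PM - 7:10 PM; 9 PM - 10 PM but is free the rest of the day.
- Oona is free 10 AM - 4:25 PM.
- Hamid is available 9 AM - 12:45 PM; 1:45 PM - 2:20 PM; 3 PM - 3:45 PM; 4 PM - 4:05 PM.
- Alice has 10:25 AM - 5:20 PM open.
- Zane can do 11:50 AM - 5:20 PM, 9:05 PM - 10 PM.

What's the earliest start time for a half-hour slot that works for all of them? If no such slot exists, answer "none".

Ines free: 11:25-12:35, 12:40-20:25 (invert busy blocks within the working day).
Dmitri free: 11:00-13:15, 15:10-18:20.
Aarav free: 11:50-16:50, 19:10-21:00 (invert busy blocks within the working day).
Oona free: 10:00-16:25.
Hamid free: 09:00-12:45, 13:45-14:20, 15:00-15:45, 16:00-16:05.
Alice free: 10:25-17:20.
Zane free: 11:50-17:20, 21:05-22:00.
Ines ∩ Dmitri: 11:25-12:35, 12:40-13:15, 15:10-18:20.
Ines ∩ Dmitri ∩ Aarav: 11:50-12:35, 12:40-13:15, 15:10-16:50.
Ines ∩ Dmitri ∩ Aarav ∩ Oona: 11:50-12:35, 12:40-13:15, 15:10-16:25.
Ines ∩ Dmitri ∩ Aarav ∩ Oona ∩ Hamid: 11:50-12:35, 12:40-12:45, 15:10-15:45, 16:00-16:05.
Ines ∩ Dmitri ∩ Aarav ∩ Oona ∩ Hamid ∩ Alice: 11:50-12:35, 12:40-12:45, 15:10-15:45, 16:00-16:05.
Ines ∩ Dmitri ∩ Aarav ∩ Oona ∩ Hamid ∩ Alice ∩ Zane: 11:50-12:35, 12:40-12:45, 15:10-15:45, 16:00-16:05.
The first common window of at least 30 minutes is 11:50-12:35, so the earliest start is 11:50.

11:50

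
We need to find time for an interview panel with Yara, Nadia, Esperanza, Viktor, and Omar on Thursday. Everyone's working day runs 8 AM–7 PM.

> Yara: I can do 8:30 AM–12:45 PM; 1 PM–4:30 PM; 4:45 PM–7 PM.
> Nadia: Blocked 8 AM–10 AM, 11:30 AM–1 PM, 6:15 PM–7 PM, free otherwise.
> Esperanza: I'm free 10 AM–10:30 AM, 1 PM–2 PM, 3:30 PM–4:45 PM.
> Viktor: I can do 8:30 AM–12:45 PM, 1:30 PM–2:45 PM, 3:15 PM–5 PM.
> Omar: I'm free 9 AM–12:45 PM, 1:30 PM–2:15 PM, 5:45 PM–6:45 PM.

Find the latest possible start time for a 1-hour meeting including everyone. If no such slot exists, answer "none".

Yara free: 08:30-12:45, 13:00-16:30, 16:45-19:00.
Nadia free: 10:00-11:30, 13:00-18:15 (invert busy blocks within the working day).
Esperanza free: 10:00-10:30, 13:00-14:00, 15:30-16:45.
Viktor free: 08:30-12:45, 13:30-14:45, 15:15-17:00.
Omar free: 09:00-12:45, 13:30-14:15, 17:45-18:45.
Yara ∩ Nadia: 10:00-11:30, 13:00-16:30, 16:45-18:15.
Yara ∩ Nadia ∩ Esperanza: 10:00-10:30, 13:00-14:00, 15:30-16:30.
Yara ∩ Nadia ∩ Esperanza ∩ Viktor: 10:00-10:30, 13:30-14:00, 15:30-16:30.
Yara ∩ Nadia ∩ Esperanza ∩ Viktor ∩ Omar: 10:00-10:30, 13:30-14:00.
No common window is at least 60 minutes long.

none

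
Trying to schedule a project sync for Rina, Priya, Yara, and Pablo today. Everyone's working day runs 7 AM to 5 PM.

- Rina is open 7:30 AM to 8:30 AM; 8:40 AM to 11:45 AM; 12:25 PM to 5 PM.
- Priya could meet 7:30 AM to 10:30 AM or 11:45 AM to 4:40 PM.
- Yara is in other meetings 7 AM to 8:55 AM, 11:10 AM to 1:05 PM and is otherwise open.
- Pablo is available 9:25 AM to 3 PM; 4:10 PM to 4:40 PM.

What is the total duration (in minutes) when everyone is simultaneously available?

Rina free: 07:30-08:30, 08:40-11:45, 12:25-17:00.
Priya free: 07:30-10:30, 11:45-16:40.
Yara free: 08:55-11:10, 13:05-17:00 (invert busy blocks within the working day).
Pablo free: 09:25-15:00, 16:10-16:40.
Rina ∩ Priya: 07:30-08:30, 08:40-10:30, 12:25-16:40.
Rina ∩ Priya ∩ Yara: 08:55-10:30, 13:05-16:40.
Rina ∩ Priya ∩ Yara ∩ Pablo: 09:25-10:30, 13:05-15:00, 16:10-16:40.
Summing the common windows: 65 + 115 + 30 = 210 minutes.

210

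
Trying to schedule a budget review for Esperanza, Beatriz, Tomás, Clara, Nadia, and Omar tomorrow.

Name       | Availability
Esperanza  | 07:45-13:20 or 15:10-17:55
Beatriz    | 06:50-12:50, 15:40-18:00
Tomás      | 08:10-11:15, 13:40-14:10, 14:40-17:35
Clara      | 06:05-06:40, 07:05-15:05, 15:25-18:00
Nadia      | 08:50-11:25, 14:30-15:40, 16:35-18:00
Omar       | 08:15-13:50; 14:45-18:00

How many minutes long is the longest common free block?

145

Esperanza ∩ Beatriz: 07:45-12:50, 15:40-17:55.
Esperanza ∩ Beatriz ∩ Tomás: 08:10-11:15, 15:40-17:35.
Esperanza ∩ Beatriz ∩ Tomás ∩ Clara: 08:10-11:15, 15:40-17:35.
Esperanza ∩ Beatriz ∩ Tomás ∩ Clara ∩ Nadia: 08:50-11:15, 16:35-17:35.
Esperanza ∩ Beatriz ∩ Tomás ∩ Clara ∩ Nadia ∩ Omar: 08:50-11:15, 16:35-17:35.
Those are the intersection windows.
The longest is 08:50-11:15 at 145 minutes.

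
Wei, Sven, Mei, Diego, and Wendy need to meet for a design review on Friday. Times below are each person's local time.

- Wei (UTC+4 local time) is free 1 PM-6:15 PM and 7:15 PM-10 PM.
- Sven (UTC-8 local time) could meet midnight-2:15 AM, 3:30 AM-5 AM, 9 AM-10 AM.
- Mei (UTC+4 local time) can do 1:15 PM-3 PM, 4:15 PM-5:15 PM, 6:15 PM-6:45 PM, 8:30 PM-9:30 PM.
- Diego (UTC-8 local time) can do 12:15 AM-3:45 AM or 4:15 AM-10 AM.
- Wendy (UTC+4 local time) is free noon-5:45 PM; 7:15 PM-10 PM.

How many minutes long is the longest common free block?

60

Wei in UTC: 09:00-14:15, 15:15-18:00 (subtract 4h to convert from UTC+4).
Sven in UTC: 08:00-10:15, 11:30-13:00, 17:00-18:00 (add 8h to convert from UTC-8).
Mei in UTC: 09:15-11:00, 12:15-13:15, 14:15-14:45, 16:30-17:30 (subtract 4h to convert from UTC+4).
Diego in UTC: 08:15-11:45, 12:15-18:00 (add 8h to convert from UTC-8).
Wendy in UTC: 08:00-13:45, 15:15-18:00 (subtract 4h to convert from UTC+4).
Wei ∩ Sven: 09:00-10:15, 11:30-13:00, 17:00-18:00.
Wei ∩ Sven ∩ Mei: 09:15-10:15, 12:15-13:00, 17:00-17:30.
Wei ∩ Sven ∩ Mei ∩ Diego: 09:15-10:15, 12:15-13:00, 17:00-17:30.
Wei ∩ Sven ∩ Mei ∩ Diego ∩ Wendy: 09:15-10:15, 12:15-13:00, 17:00-17:30.
The longest is 09:15-10:15 at 60 minutes.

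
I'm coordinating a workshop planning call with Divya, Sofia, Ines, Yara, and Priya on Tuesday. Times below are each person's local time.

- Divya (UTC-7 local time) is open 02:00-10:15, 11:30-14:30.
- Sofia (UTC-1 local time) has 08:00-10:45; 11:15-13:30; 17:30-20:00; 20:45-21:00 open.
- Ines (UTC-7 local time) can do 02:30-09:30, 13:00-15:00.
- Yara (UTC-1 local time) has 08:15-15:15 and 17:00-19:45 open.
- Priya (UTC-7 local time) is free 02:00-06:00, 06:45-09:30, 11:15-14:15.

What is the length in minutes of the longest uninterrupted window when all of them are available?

Divya in UTC: 09:00-17:15, 18:30-21:30 (add 7h to convert from UTC-7).
Sofia in UTC: 09:00-11:45, 12:15-14:30, 18:30-21:00, 21:45-22:00 (add 1h to convert from UTC-1).
Ines in UTC: 09:30-16:30, 20:00-22:00 (add 7h to convert from UTC-7).
Yara in UTC: 09:15-16:15, 18:00-20:45 (add 1h to convert from UTC-1).
Priya in UTC: 09:00-13:00, 13:45-16:30, 18:15-21:15 (add 7h to convert from UTC-7).
Divya ∩ Sofia: 09:00-11:45, 12:15-14:30, 18:30-21:00.
Divya ∩ Sofia ∩ Ines: 09:30-11:45, 12:15-14:30, 20:00-21:00.
Divya ∩ Sofia ∩ Ines ∩ Yara: 09:30-11:45, 12:15-14:30, 20:00-20:45.
Divya ∩ Sofia ∩ Ines ∩ Yara ∩ Priya: 09:30-11:45, 12:15-13:00, 13:45-14:30, 20:00-20:45.
The longest is 09:30-11:45 at 135 minutes.

135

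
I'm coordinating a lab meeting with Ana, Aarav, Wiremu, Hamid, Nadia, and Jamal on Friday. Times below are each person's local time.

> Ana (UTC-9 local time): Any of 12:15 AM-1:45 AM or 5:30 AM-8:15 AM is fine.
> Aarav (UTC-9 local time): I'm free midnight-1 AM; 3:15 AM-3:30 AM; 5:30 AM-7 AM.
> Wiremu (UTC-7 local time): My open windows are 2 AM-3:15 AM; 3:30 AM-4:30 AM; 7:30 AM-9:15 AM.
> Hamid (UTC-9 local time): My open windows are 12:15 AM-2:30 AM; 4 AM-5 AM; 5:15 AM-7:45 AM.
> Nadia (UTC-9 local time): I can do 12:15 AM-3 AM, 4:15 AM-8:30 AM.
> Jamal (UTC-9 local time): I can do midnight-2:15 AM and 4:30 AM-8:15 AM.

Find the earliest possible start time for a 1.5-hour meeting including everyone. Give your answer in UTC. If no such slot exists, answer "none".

14:30

Ana in UTC: 09:15-10:45, 14:30-17:15 (add 9h to convert from UTC-9).
Aarav in UTC: 09:00-10:00, 12:15-12:30, 14:30-16:00 (add 9h to convert from UTC-9).
Wiremu in UTC: 09:00-10:15, 10:30-11:30, 14:30-16:15 (add 7h to convert from UTC-7).
Hamid in UTC: 09:15-11:30, 13:00-14:00, 14:15-16:45 (add 9h to convert from UTC-9).
Nadia in UTC: 09:15-12:00, 13:15-17:30 (add 9h to convert from UTC-9).
Jamal in UTC: 09:00-11:15, 13:30-17:15 (add 9h to convert from UTC-9).
Ana ∩ Aarav: 09:15-10:00, 14:30-16:00.
Ana ∩ Aarav ∩ Wiremu: 09:15-10:00, 14:30-16:00.
Ana ∩ Aarav ∩ Wiremu ∩ Hamid: 09:15-10:00, 14:30-16:00.
Ana ∩ Aarav ∩ Wiremu ∩ Hamid ∩ Nadia: 09:15-10:00, 14:30-16:00.
Ana ∩ Aarav ∩ Wiremu ∩ Hamid ∩ Nadia ∩ Jamal: 09:15-10:00, 14:30-16:00.
Those are the intersection windows.
The first common window of at least 90 minutes is 14:30-16:00, so the earliest start is 14:30.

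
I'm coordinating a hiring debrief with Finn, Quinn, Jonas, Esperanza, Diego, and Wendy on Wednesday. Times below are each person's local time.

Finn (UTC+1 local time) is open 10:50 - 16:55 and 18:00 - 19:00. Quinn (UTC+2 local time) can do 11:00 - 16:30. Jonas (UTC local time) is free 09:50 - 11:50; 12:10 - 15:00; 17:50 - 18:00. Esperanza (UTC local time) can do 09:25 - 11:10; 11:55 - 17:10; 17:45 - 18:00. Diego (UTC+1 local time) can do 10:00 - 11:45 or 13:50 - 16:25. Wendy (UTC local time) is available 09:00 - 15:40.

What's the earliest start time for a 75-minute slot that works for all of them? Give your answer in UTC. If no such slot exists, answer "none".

12:50

Finn in UTC: 09:50-15:55, 17:00-18:00 (subtract 1h to convert from UTC+1).
Quinn in UTC: 09:00-14:30 (subtract 2h to convert from UTC+2).
Jonas in UTC: 09:50-11:50, 12:10-15:00, 17:50-18:00.
Esperanza in UTC: 09:25-11:10, 11:55-17:10, 17:45-18:00.
Diego in UTC: 09:00-10:45, 12:50-15:25 (subtract 1h to convert from UTC+1).
Wendy in UTC: 09:00-15:40.
Finn ∩ Quinn: 09:50-14:30.
Finn ∩ Quinn ∩ Jonas: 09:50-11:50, 12:10-14:30.
Finn ∩ Quinn ∩ Jonas ∩ Esperanza: 09:50-11:10, 12:10-14:30.
Finn ∩ Quinn ∩ Jonas ∩ Esperanza ∩ Diego: 09:50-10:45, 12:50-14:30.
Finn ∩ Quinn ∩ Jonas ∩ Esperanza ∩ Diego ∩ Wendy: 09:50-10:45, 12:50-14:30.
Those are the intersection windows.
The first common window of at least 75 minutes is 12:50-14:30, so the earliest start is 12:50.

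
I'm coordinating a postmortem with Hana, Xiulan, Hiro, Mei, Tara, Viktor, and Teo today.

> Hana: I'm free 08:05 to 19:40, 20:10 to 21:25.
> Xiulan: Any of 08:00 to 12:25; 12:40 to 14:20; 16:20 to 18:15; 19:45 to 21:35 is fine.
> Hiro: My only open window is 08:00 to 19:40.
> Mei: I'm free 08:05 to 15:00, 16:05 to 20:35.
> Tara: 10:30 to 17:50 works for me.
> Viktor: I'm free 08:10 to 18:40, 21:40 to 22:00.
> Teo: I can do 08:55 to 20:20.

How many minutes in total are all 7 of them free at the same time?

305

Hana ∩ Xiulan: 08:05-12:25, 12:40-14:20, 16:20-18:15, 20:10-21:25.
Hana ∩ Xiulan ∩ Hiro: 08:05-12:25, 12:40-14:20, 16:20-18:15.
Hana ∩ Xiulan ∩ Hiro ∩ Mei: 08:05-12:25, 12:40-14:20, 16:20-18:15.
Hana ∩ Xiulan ∩ Hiro ∩ Mei ∩ Tara: 10:30-12:25, 12:40-14:20, 16:20-17:50.
Hana ∩ Xiulan ∩ Hiro ∩ Mei ∩ Tara ∩ Viktor: 10:30-12:25, 12:40-14:20, 16:20-17:50.
Hana ∩ Xiulan ∩ Hiro ∩ Mei ∩ Tara ∩ Viktor ∩ Teo: 10:30-12:25, 12:40-14:20, 16:20-17:50.
Summing the common windows: 115 + 100 + 90 = 305 minutes.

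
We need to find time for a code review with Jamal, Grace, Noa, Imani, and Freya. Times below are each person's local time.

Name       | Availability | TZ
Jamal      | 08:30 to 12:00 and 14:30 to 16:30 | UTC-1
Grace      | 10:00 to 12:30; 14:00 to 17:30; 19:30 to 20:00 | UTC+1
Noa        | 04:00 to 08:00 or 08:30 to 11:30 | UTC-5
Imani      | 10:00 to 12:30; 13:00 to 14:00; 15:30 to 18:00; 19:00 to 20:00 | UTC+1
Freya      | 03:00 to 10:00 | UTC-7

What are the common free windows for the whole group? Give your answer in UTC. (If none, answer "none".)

10:00-11:30, 15:30-16:30

Jamal in UTC: 09:30-13:00, 15:30-17:30 (add 1h to convert from UTC-1).
Grace in UTC: 09:00-11:30, 13:00-16:30, 18:30-19:00 (subtract 1h to convert from UTC+1).
Noa in UTC: 09:00-13:00, 13:30-16:30 (add 5h to convert from UTC-5).
Imani in UTC: 09:00-11:30, 12:00-13:00, 14:30-17:00, 18:00-19:00 (subtract 1h to convert from UTC+1).
Freya in UTC: 10:00-17:00 (add 7h to convert from UTC-7).
Jamal ∩ Grace: 09:30-11:30, 15:30-16:30.
Jamal ∩ Grace ∩ Noa: 09:30-11:30, 15:30-16:30.
Jamal ∩ Grace ∩ Noa ∩ Imani: 09:30-11:30, 15:30-16:30.
Jamal ∩ Grace ∩ Noa ∩ Imani ∩ Freya: 10:00-11:30, 15:30-16:30.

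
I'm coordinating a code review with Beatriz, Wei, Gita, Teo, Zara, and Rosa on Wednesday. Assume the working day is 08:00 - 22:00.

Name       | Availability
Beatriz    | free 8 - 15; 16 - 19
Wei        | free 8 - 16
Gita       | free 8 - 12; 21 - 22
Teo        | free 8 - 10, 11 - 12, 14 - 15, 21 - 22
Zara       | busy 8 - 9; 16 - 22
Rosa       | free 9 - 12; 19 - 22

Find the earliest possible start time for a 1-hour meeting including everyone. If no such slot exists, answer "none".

Beatriz free: 08:00-15:00, 16:00-19:00.
Wei free: 08:00-16:00.
Gita free: 08:00-12:00, 21:00-22:00.
Teo free: 08:00-10:00, 11:00-12:00, 14:00-15:00, 21:00-22:00.
Zara free: 09:00-16:00 (invert busy blocks within the working day).
Rosa free: 09:00-12:00, 19:00-22:00.
Beatriz ∩ Wei: 08:00-15:00.
Beatriz ∩ Wei ∩ Gita: 08:00-12:00.
Beatriz ∩ Wei ∩ Gita ∩ Teo: 08:00-10:00, 11:00-12:00.
Beatriz ∩ Wei ∩ Gita ∩ Teo ∩ Zara: 09:00-10:00, 11:00-12:00.
Beatriz ∩ Wei ∩ Gita ∩ Teo ∩ Zara ∩ Rosa: 09:00-10:00, 11:00-12:00.
Those are the intersection windows.
The first common window of at least 60 minutes is 09:00-10:00, so the earliest start is 09:00.

09:00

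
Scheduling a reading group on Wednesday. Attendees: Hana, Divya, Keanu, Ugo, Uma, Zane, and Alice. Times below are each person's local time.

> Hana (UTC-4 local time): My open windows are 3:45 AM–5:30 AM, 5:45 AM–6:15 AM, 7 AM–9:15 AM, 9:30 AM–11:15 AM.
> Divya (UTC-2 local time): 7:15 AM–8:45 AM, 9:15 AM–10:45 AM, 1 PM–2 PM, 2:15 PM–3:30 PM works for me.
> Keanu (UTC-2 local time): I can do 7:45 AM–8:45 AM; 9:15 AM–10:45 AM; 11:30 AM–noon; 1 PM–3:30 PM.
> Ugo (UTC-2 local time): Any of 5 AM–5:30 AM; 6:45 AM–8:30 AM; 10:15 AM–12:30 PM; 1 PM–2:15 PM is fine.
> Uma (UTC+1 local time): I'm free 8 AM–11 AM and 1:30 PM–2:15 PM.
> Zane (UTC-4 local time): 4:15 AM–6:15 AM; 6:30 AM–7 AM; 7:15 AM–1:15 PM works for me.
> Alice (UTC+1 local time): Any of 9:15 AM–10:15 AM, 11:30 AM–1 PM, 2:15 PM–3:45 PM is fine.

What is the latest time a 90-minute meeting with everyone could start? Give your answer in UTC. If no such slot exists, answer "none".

none

Hana in UTC: 07:45-09:30, 09:45-10:15, 11:00-13:15, 13:30-15:15 (add 4h to convert from UTC-4).
Divya in UTC: 09:15-10:45, 11:15-12:45, 15:00-16:00, 16:15-17:30 (add 2h to convert from UTC-2).
Keanu in UTC: 09:45-10:45, 11:15-12:45, 13:30-14:00, 15:00-17:30 (add 2h to convert from UTC-2).
Ugo in UTC: 07:00-07:30, 08:45-10:30, 12:15-14:30, 15:00-16:15 (add 2h to convert from UTC-2).
Uma in UTC: 07:00-10:00, 12:30-13:15 (subtract 1h to convert from UTC+1).
Zane in UTC: 08:15-10:15, 10:30-11:00, 11:15-17:15 (add 4h to convert from UTC-4).
Alice in UTC: 08:15-09:15, 10:30-12:00, 13:15-14:45 (subtract 1h to convert from UTC+1).
Hana ∩ Divya: 09:15-09:30, 09:45-10:15, 11:15-12:45, 15:00-15:15.
Hana ∩ Divya ∩ Keanu: 09:45-10:15, 11:15-12:45, 15:00-15:15.
Hana ∩ Divya ∩ Keanu ∩ Ugo: 09:45-10:15, 12:15-12:45, 15:00-15:15.
Hana ∩ Divya ∩ Keanu ∩ Ugo ∩ Uma: 09:45-10:00, 12:30-12:45.
Hana ∩ Divya ∩ Keanu ∩ Ugo ∩ Uma ∩ Zane: 09:45-10:00, 12:30-12:45.
Hana ∩ Divya ∩ Keanu ∩ Ugo ∩ Uma ∩ Zane ∩ Alice: ∅.
There is no time when everyone is free.
No common window is at least 90 minutes long.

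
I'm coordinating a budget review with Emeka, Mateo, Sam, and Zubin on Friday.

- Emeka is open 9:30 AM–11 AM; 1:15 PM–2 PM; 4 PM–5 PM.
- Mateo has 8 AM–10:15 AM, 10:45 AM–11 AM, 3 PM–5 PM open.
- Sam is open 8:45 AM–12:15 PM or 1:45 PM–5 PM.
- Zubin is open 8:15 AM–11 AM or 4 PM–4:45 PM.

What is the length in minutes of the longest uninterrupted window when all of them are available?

Emeka ∩ Mateo: 09:30-10:15, 10:45-11:00, 16:00-17:00.
Emeka ∩ Mateo ∩ Sam: 09:30-10:15, 10:45-11:00, 16:00-17:00.
Emeka ∩ Mateo ∩ Sam ∩ Zubin: 09:30-10:15, 10:45-11:00, 16:00-16:45.
Those are the intersection windows.
The longest is 09:30-10:15 at 45 minutes.

45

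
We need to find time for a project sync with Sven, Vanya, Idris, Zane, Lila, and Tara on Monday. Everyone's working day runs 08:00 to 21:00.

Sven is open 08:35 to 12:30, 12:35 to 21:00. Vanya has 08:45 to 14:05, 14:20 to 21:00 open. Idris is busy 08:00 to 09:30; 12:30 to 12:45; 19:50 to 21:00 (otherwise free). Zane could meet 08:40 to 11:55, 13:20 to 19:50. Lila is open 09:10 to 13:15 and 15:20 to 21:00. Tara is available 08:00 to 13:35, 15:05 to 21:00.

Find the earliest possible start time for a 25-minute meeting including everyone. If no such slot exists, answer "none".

09:30

Sven free: 08:35-12:30, 12:35-21:00.
Vanya free: 08:45-14:05, 14:20-21:00.
Idris free: 09:30-12:30, 12:45-19:50 (invert busy blocks within the working day).
Zane free: 08:40-11:55, 13:20-19:50.
Lila free: 09:10-13:15, 15:20-21:00.
Tara free: 08:00-13:35, 15:05-21:00.
Sven ∩ Vanya: 08:45-12:30, 12:35-14:05, 14:20-21:00.
Sven ∩ Vanya ∩ Idris: 09:30-12:30, 12:45-14:05, 14:20-19:50.
Sven ∩ Vanya ∩ Idris ∩ Zane: 09:30-11:55, 13:20-14:05, 14:20-19:50.
Sven ∩ Vanya ∩ Idris ∩ Zane ∩ Lila: 09:30-11:55, 15:20-19:50.
Sven ∩ Vanya ∩ Idris ∩ Zane ∩ Lila ∩ Tara: 09:30-11:55, 15:20-19:50.
So the common availability across everyone is 09:30-11:55, 15:20-19:50.
The first common window of at least 25 minutes is 09:30-11:55, so the earliest start is 09:30.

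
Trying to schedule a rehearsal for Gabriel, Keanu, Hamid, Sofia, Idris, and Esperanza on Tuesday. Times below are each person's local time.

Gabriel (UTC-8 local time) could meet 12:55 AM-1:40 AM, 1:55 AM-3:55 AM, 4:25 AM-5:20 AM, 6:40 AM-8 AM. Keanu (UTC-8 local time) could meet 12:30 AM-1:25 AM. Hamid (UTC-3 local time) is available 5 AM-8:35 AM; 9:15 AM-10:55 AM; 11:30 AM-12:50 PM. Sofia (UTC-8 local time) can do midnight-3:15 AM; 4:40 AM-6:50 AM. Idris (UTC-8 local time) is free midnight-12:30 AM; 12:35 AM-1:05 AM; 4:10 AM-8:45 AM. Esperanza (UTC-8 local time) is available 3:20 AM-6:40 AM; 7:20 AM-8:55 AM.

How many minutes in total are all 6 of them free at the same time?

0

Gabriel in UTC: 08:55-09:40, 09:55-11:55, 12:25-13:20, 14:40-16:00 (add 8h to convert from UTC-8).
Keanu in UTC: 08:30-09:25 (add 8h to convert from UTC-8).
Hamid in UTC: 08:00-11:35, 12:15-13:55, 14:30-15:50 (add 3h to convert from UTC-3).
Sofia in UTC: 08:00-11:15, 12:40-14:50 (add 8h to convert from UTC-8).
Idris in UTC: 08:00-08:30, 08:35-09:05, 12:10-16:45 (add 8h to convert from UTC-8).
Esperanza in UTC: 11:20-14:40, 15:20-16:55 (add 8h to convert from UTC-8).
Gabriel ∩ Keanu: 08:55-09:25.
Gabriel ∩ Keanu ∩ Hamid: 08:55-09:25.
Gabriel ∩ Keanu ∩ Hamid ∩ Sofia: 08:55-09:25.
Gabriel ∩ Keanu ∩ Hamid ∩ Sofia ∩ Idris: 08:55-09:05.
Gabriel ∩ Keanu ∩ Hamid ∩ Sofia ∩ Idris ∩ Esperanza: ∅.
There is no time when everyone is free.
There is no common window, so the total is 0 minutes.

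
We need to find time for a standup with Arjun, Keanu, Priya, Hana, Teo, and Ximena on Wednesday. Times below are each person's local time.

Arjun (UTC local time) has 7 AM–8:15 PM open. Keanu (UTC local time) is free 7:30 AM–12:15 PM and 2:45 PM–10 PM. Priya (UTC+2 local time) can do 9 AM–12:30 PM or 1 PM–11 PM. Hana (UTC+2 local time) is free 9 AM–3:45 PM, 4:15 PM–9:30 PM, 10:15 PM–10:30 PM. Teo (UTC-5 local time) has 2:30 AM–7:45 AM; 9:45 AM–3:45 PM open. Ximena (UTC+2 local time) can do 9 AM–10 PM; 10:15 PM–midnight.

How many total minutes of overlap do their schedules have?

Arjun in UTC: 07:00-20:15.
Keanu in UTC: 07:30-12:15, 14:45-22:00.
Priya in UTC: 07:00-10:30, 11:00-21:00 (subtract 2h to convert from UTC+2).
Hana in UTC: 07:00-13:45, 14:15-19:30, 20:15-20:30 (subtract 2h to convert from UTC+2).
Teo in UTC: 07:30-12:45, 14:45-20:45 (add 5h to convert from UTC-5).
Ximena in UTC: 07:00-20:00, 20:15-22:00 (subtract 2h to convert from UTC+2).
Arjun ∩ Keanu: 07:30-12:15, 14:45-20:15.
Arjun ∩ Keanu ∩ Priya: 07:30-10:30, 11:00-12:15, 14:45-20:15.
Arjun ∩ Keanu ∩ Priya ∩ Hana: 07:30-10:30, 11:00-12:15, 14:45-19:30.
Arjun ∩ Keanu ∩ Priya ∩ Hana ∩ Teo: 07:30-10:30, 11:00-12:15, 14:45-19:30.
Arjun ∩ Keanu ∩ Priya ∩ Hana ∩ Teo ∩ Ximena: 07:30-10:30, 11:00-12:15, 14:45-19:30.
Summing the common windows: 180 + 75 + 285 = 540 minutes.

540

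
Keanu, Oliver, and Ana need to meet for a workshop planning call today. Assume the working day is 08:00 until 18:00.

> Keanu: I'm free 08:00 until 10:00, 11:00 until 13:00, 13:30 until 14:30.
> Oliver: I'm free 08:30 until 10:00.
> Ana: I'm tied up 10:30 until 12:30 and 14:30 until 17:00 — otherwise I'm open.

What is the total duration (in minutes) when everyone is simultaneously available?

Keanu free: 08:00-10:00, 11:00-13:00, 13:30-14:30.
Oliver free: 08:30-10:00.
Ana free: 08:00-10:30, 12:30-14:30, 17:00-18:00 (invert busy blocks within the working day).
Keanu ∩ Oliver: 08:30-10:00.
Keanu ∩ Oliver ∩ Ana: 08:30-10:00.
That's a single block of 90 minutes.

90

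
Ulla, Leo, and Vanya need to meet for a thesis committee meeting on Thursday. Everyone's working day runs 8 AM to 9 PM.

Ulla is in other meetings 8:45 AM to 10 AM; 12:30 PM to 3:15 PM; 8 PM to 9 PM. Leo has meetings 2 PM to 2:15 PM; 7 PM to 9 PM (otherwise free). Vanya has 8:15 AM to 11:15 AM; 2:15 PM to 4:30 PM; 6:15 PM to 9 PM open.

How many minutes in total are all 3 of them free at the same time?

Ulla free: 08:00-08:45, 10:00-12:30, 15:15-20:00 (invert busy blocks within the working day).
Leo free: 08:00-14:00, 14:15-19:00 (invert busy blocks within the working day).
Vanya free: 08:15-11:15, 14:15-16:30, 18:15-21:00.
Ulla ∩ Leo: 08:00-08:45, 10:00-12:30, 15:15-19:00.
Ulla ∩ Leo ∩ Vanya: 08:15-08:45, 10:00-11:15, 15:15-16:30, 18:15-19:00.
Summing the common windows: 30 + 75 + 75 + 45 = 225 minutes.

225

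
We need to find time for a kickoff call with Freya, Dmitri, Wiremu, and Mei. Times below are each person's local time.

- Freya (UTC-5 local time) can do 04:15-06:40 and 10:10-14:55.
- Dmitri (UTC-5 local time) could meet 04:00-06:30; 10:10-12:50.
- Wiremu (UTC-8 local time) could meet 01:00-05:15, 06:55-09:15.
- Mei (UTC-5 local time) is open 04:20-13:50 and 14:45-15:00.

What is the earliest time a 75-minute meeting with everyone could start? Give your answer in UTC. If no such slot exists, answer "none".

09:20

Freya in UTC: 09:15-11:40, 15:10-19:55 (add 5h to convert from UTC-5).
Dmitri in UTC: 09:00-11:30, 15:10-17:50 (add 5h to convert from UTC-5).
Wiremu in UTC: 09:00-13:15, 14:55-17:15 (add 8h to convert from UTC-8).
Mei in UTC: 09:20-18:50, 19:45-20:00 (add 5h to convert from UTC-5).
Freya ∩ Dmitri: 09:15-11:30, 15:10-17:50.
Freya ∩ Dmitri ∩ Wiremu: 09:15-11:30, 15:10-17:15.
Freya ∩ Dmitri ∩ Wiremu ∩ Mei: 09:20-11:30, 15:10-17:15.
The first common window of at least 75 minutes is 09:20-11:30, so the earliest start is 09:20.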